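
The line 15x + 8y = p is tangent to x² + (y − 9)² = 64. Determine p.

For a tangent, require d(centre, line) = r = 8.
|15·0 + 8·9 − p| / √289 = 8
|p − (72)| = 8·17, so p = 208 or p = −64.

p = −64 or p = 208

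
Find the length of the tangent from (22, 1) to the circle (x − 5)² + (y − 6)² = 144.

√170

The centre is (5, 6) and r = 12. The square of the distance from P to the centre is 289 + 25 = 314.
The tangent meets the radius at right angles, so tangent² = |PO|² − r² = 314 − 144 = 170.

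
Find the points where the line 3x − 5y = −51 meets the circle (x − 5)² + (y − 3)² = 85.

Express y = (51 + 3x)/5 and substitute into the circle:
34x² − 34x − 204 = 0  ⟹  x² − x − 6 = 0
x = 3 or x = −2, giving (3, 12) and (−2, 9).

(−2, 9) and (3, 12)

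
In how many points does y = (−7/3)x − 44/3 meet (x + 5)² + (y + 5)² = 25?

2

d² = (7·(−5) + 3·(−5) − (−44))²/58 = 18/29; r² = 25.
Since d² < r², the line cuts the circle twice.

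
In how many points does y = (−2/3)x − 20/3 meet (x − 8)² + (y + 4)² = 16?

d² = (2·8 + 3·(−4) − (−20))²/13 = 576/13; r² = 16.
Since d² > r², the line lies outside the circle.

0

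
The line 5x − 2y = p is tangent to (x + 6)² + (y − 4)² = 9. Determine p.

p = −38 ± 3√29

Tangency holds when the distance from the centre (−6, 4) to the line equals the radius 3:
|5·(−6) − 2·4 − p| / √29 = 3
|p − (−38)| = 3√29.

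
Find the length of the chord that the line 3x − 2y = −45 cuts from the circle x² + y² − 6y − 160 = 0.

Centre (0, 3), r² = 169. Perpendicular distance d from centre to line = |39| / √13 = 39/√13.
Chord = 2√(r² − d²) = 2·√(52) = 4√13.

4√13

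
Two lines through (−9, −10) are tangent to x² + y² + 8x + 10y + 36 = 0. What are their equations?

Write the tangent as mx − y + (−10 − m·(−9)) = 0 and set its distance from the centre to √5:
[m·(5) − (5)]² = 5(m² + 1)
2m² − 5m + 2 = 0, so m = 1/2 or m = 2.
With m = 1/2: x − 2y = 11. With m = 2: 2x − y = −8.

x − 2y = 11 and 2x − y = −8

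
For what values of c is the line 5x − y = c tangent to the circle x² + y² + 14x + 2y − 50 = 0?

c = −34 ± 10√26

The line touches the circle iff its distance from (−7, −1) is 10:
|5·(−7) − 1·(−1) − c| / √26 = 10
|c − (−34)| = 10√26.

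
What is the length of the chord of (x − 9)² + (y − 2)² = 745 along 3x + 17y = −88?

Centre (9, 2), r² = 745. Perpendicular distance d from centre to line = |149| / √298 = 149/√298.
Half the chord is √(r² − d²) = √(1341/2), so the full chord is 3√298.

3√298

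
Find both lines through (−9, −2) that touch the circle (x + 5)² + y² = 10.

Let a tangent through (−9, −2) have slope m. Its distance from (−5, 0) must equal √10:
[m·(4) − (2)]² = 10(m² + 1)
3m² − 8m − 3 = 0, so m = −1/3 or m = 3.
Through (−9, −2) these give x + 3y = −15 and 3x − y = −25.

x + 3y = −15 and 3x − y = −25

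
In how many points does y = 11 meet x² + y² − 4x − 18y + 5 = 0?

2

d² = (0·2 + 1·9 − (11))² = 4; r² = 80.
Since d² < r², the line cuts the circle twice.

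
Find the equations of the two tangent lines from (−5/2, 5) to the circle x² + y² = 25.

4x − 3y = −25 and y = 5

A line y − (5) = m(x − (−5/2)) is tangent when its distance from (0, 0) is 5:
[m·(5/2) − (−5)]² = 25(m² + 1)
3m² − 4m = 0, so m = 4/3 or m = 0.
With m = 4/3: 4x − 3y = −25. With m = 0: y = 5.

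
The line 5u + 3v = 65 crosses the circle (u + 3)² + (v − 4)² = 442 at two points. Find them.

(−2, 25) and (16, −5)

From the line, v = (65 − 5u)/3. Substituting:
34u² − 476u − 1088 = 0  ⟹  u² − 14u − 32 = 0
u = 16 or u = −2, giving (16, −5) and (−2, 25).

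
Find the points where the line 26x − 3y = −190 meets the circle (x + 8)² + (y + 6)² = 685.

Express y = (190 + 26x)/3 and substitute into the circle:
685x² + 10960x + 37675 = 0  ⟹  x² + 16x + 55 = 0
x = −5 or x = −11, giving (−5, 20) and (−11, −32).

(−11, −32) and (−5, 20)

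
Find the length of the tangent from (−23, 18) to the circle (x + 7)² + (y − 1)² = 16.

23

With centre O = (−7, 1), |OP|² = 545 and r² = 16.
The tangent meets the radius at right angles, so tangent² = |PO|² − r² = 545 − 16 = 529.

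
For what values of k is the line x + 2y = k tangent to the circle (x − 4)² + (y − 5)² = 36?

k = 14 ± 6√5

For a tangent, require d(centre, line) = r = 6.
|1·4 + 2·5 − k| / √5 = 6
|k − (14)| = 6√5.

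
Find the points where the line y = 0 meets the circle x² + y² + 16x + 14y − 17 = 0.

(−17, 0) and (1, 0)

From the line, y = 0. Substituting:
x² + 16x − 17 = 0
x = 1 or x = −17, giving (1, 0) and (−17, 0).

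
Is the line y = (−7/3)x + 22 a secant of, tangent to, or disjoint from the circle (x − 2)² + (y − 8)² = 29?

Substituting the line into the circle gives 58x² − 624x + 1539 = 0.
Δ = 389376 − 357048 = 32328.
Two real roots: the line is a secant.

secant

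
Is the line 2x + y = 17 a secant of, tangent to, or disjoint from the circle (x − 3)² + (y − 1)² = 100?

d² = (2·3 + 1·1 − (17))²/5 = 20; r² = 100.
Since d² < r², the line cuts the circle twice.

secant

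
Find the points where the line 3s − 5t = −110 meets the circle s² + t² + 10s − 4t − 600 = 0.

From the line, t = (110 + 3s)/5. Substituting:
34s² + 850s − 5100 = 0  ⟹  s² + 25s − 150 = 0
s = 5 or s = −30, giving (5, 25) and (−30, 4).

(−30, 4) and (5, 25)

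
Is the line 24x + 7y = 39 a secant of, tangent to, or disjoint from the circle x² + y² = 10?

secant

Substituting the line into the circle gives 625x² − 1872x + 1031 = 0.
Δ = 3504384 − 2577500 = 926884.
Two real roots: the line is a secant.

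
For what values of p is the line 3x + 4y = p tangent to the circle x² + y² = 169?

For a tangent, require d(centre, line) = r = 13.
|3·0 + 4·0 − p| / √25 = 13
|p| = 13·5, so p = 65 or p = −65.

p = −65 or p = 65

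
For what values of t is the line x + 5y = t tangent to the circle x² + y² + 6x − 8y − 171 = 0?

For a tangent, require d(centre, line) = r = 14.
|1·(−3) + 5·4 − t| / √26 = 14
|t − (17)| = 14√26.

t = 17 ± 14√26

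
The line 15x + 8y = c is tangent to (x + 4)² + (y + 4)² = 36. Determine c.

c = −194 or c = 10

Tangency holds when the distance from the centre (−4, −4) to the line equals the radius 6:
|15·(−4) + 8·(−4) − c| / √289 = 6
|c − (−92)| = 6·17, so c = 10 or c = −194.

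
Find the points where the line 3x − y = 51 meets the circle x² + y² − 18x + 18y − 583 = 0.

Express y = 3x − 51 and substitute into the circle:
10x² − 270x + 1100 = 0  ⟹  x² − 27x + 110 = 0
x = 22 or x = 5, giving (22, 15) and (5, −36).

(5, −36) and (22, 15)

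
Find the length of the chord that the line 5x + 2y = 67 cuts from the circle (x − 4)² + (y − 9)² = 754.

10√29

From the line, y = (67 − 5x)/2. Substituting:
29x² − 522x − 551 = 0  ⟹  x² − 18x − 19 = 0
x = 19 or x = −1, giving (19, −14) and (−1, 36).
|(19, −14) − (−1, 36)| = √((20)² + (−50)²) = 10√29.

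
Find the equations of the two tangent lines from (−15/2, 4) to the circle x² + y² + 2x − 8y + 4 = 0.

2x + 3y = −3 and 2x − 3y = −27

Write the tangent as mx − y + (4 − m·(−15/2)) = 0 and set its distance from the centre to √13:
[m·(13/2) − (0)]² = 13(m² + 1)
9m² − 4 = 0, so m = −2/3 or m = 2/3.
With m = −2/3: 2x + 3y = −3. With m = 2/3: 2x − 3y = −27.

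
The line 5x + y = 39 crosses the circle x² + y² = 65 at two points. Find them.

(7, 4) and (8, −1)

Express y = −5x + 39 and substitute into the circle:
26x² − 390x + 1456 = 0  ⟹  x² − 15x + 56 = 0
x = 8 or x = 7, giving (8, −1) and (7, 4).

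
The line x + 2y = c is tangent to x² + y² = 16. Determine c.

c = ±4√5

For a tangent, require d(centre, line) = r = 4.
|1·0 + 2·0 − c| / √5 = 4
|c| = 4√5.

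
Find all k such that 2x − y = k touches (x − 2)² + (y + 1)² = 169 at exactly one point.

The line touches the circle iff its distance from (2, −1) is 13:
|2·2 − 1·(−1) − k| / √5 = 13
|k − (5)| = 13√5.

k = 5 ± 13√5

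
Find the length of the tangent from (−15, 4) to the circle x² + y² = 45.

The centre is (0, 0) and r = 3√5. The square of the distance from P to the centre is 225 + 16 = 241.
The tangent meets the radius at right angles, so tangent² = |PO|² − r² = 241 − 45 = 196.

14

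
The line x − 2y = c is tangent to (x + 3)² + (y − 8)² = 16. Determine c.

Tangency holds when the distance from the centre (−3, 8) to the line equals the radius 4:
|1·(−3) − 2·8 − c| / √5 = 4
|c − (−19)| = 4√5.

c = −19 ± 4√5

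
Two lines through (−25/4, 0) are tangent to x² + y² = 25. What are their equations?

Let a tangent through (−25/4, 0) have slope m. Its distance from (0, 0) must equal 5:
[m·(25/4) − (0)]² = 25(m² + 1)
9m² − 16 = 0, so m = 4/3 or m = −4/3.
With m = 4/3: 4x − 3y = −25. With m = −4/3: 4x + 3y = −25.

4x − 3y = −25 and 4x + 3y = −25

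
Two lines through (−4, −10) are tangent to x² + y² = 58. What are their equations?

3x − 7y = 58 and 7x + 3y = −58

A line y − (−10) = m(x − (−4)) is tangent when its distance from (0, 0) is √58:
(4m − (10))² = 58(m² + 1)
21m² + 40m − 21 = 0, so m = 3/7 or m = −7/3.
Through (−4, −10) these give 3x − 7y = 58 and 7x + 3y = −58.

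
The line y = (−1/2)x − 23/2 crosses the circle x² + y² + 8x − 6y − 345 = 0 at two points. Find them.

(−23, 0) and (5, −14)

Express y = (−23 − x)/2 and substitute into the circle:
5x² + 90x − 575 = 0  ⟹  x² + 18x − 115 = 0
x = 5 or x = −23, giving (5, −14) and (−23, 0).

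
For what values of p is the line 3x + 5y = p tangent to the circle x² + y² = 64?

p = ±8√34

The line touches the circle iff its distance from (0, 0) is 8:
|3·0 + 5·0 − p| / √34 = 8
|p| = 8√34.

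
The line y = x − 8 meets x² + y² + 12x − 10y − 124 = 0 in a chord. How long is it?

3√2

Substitute y = x − 8:
2x² − 14x + 20 = 0  ⟹  x² − 7x + 10 = 0
x = 5 or x = 2, giving (5, −3) and (2, −6).
|(5, −3) − (2, −6)| = √((3)² + (3)²) = 3√2.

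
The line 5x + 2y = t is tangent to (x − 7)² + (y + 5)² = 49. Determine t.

For a tangent, require d(centre, line) = r = 7.
|5·7 + 2·(−5) − t| / √29 = 7
|t − (25)| = 7√29.

t = 25 ± 7√29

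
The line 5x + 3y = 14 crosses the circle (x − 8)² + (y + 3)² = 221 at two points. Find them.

(−2, 8) and (13, −17)

From the line, y = (14 − 5x)/3. Substituting:
34x² − 374x − 884 = 0  ⟹  x² − 11x − 26 = 0
x = 13 or x = −2, giving (13, −17) and (−2, 8).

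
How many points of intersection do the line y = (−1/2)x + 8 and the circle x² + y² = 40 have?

d² = (1·0 + 2·0 − (16))²/5 = 256/5; r² = 40.
Since d² > r², the line lies outside the circle.

0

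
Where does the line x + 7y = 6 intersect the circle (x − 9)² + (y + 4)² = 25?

Substitute y = (6 − x)/7:
50x² − 950x + 3900 = 0  ⟹  x² − 19x + 78 = 0
x = 13 or x = 6, giving (13, −1) and (6, 0).

(6, 0) and (13, −1)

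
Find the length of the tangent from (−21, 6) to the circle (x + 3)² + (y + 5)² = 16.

√429

With centre O = (−3, −5), |OP|² = 445 and r² = 16.
By the tangent–radius right angle, tangent length = √(|PO|² − r²) = √429.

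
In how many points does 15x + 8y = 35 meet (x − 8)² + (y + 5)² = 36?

2

Substituting the line into the circle gives 289x² − 3274x + 7417 = 0.
Discriminant = (−3274)² − 4·289·(7417) = 2145024 > 0.
Two real roots: the line is a secant.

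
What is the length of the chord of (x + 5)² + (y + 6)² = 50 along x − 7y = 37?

Centre (−5, −6), r² = 50. Perpendicular distance d from centre to line = |0| / √50 = 0/√50.
Half the chord is √(r² − d²) = √(50), so the full chord is 10√2.

10√2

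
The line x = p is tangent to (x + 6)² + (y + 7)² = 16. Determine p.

The line touches the circle iff its distance from (−6, −7) is 4:
|1·(−6) + 0·(−7) − p| / √1 = 4
|p − (−6)| = 4, so p = −2 or p = −10.

p = −10 or p = −2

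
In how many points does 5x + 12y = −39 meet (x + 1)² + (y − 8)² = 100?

1

Centre (−1, 8), r² = 100. Distance² from centre to line = (130)²/169 = 100.
Since d² = r², the line is tangent.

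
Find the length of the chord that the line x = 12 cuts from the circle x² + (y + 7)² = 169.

10

The line gives x = 12. Substituting into the circle:
y² + 14y + 24 = 0
y = −2 or y = −12, giving (12, −2) and (12, −12).
Chord length = distance between (12, −2) and (12, −12) = √100 = 10.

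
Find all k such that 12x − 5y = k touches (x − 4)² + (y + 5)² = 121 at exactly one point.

k = −70 or k = 216

Tangency holds when the distance from the centre (4, −5) to the line equals the radius 11:
|12·4 − 5·(−5) − k| / √169 = 11
|k − (73)| = 11·13, so k = 216 or k = −70.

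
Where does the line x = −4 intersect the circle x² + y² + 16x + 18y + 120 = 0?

The line gives x = −4. Substituting into the circle:
y² + 18y + 72 = 0
y = −6 or y = −12, giving (−4, −6) and (−4, −12).

(−4, −12) and (−4, −6)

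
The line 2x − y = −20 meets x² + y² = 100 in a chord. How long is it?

4√5

Express y = 2x + 20 and substitute into the circle:
5x² + 80x + 300 = 0  ⟹  x² + 16x + 60 = 0
x = −6 or x = −10, giving (−6, 8) and (−10, 0).
Chord length = distance between (−6, 8) and (−10, 0) = √80 = 4√5.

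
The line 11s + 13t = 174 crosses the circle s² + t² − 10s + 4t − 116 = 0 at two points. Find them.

Express t = (174 − 11s)/13 and substitute into the circle:
290s² − 6090s + 19720 = 0  ⟹  s² − 21s + 68 = 0
s = 17 or s = 4, giving (17, −1) and (4, 10).

(4, 10) and (17, −1)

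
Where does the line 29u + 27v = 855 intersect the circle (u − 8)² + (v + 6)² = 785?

(9, 22) and (36, −7)

Substitute v = (855 − 29u)/27:
1570u² − 70650u + 508680 = 0  ⟹  u² − 45u + 324 = 0
u = 36 or u = 9, giving (36, −7) and (9, 22).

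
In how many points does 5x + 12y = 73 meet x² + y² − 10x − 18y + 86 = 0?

0

Substituting the line into the circle gives 169x² − 1090x + 1945 = 0.
Δ = 1188100 − 1314820 = −126720.
No real roots: the line does not meet the circle.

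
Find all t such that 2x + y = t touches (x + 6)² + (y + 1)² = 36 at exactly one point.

t = −13 ± 6√5

The line touches the circle iff its distance from (−6, −1) is 6:
|2·(−6) + 1·(−1) − t| / √5 = 6
|t − (−13)| = 6√5.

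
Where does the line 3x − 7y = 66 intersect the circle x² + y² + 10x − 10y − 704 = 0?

(−20, −18) and (22, 0)

Substitute y = (−66 + 3x)/7:
58x² − 116x − 25520 = 0  ⟹  x² − 2x − 440 = 0
x = 22 or x = −20, giving (22, 0) and (−20, −18).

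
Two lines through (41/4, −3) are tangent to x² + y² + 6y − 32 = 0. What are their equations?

4x − 5y = 56 and 4x + 5y = 26

A line y − (−3) = m(x − (41/4)) is tangent when its distance from (0, −3) is √41:
[m·(−41/4) − (0)]² = 41(m² + 1)
25m² − 16 = 0, so m = 4/5 or m = −4/5.
With m = 4/5: 4x − 5y = 56. With m = −4/5: 4x + 5y = 26.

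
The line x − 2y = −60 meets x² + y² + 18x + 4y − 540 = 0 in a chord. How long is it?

The distance from (−9, −2) to the line is 55/√5, and r² = 625.
Half the chord is √(r² − d²) = √(20), so the full chord is 4√5.

4√5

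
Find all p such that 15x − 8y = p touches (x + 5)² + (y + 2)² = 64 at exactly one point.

p = −195 or p = 77

For a tangent, require d(centre, line) = r = 8.
|15·(−5) − 8·(−2) − p| / √289 = 8
|p − (−59)| = 8·17, so p = 77 or p = −195.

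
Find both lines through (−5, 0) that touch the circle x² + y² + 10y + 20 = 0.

2x + y = −10 and x + 2y = −5

A line y − (0) = m(x − (−5)) is tangent when its distance from (0, −5) is √5:
[m·(5) − (−5)]² = 5(m² + 1)
2m² + 5m + 2 = 0, so m = −2 or m = −1/2.
Through (−5, 0) these give 2x + y = −10 and x + 2y = −5.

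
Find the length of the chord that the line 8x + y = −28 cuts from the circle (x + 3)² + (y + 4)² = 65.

From the line, y = −8x − 28. Substituting:
65x² + 390x + 520 = 0  ⟹  x² + 6x + 8 = 0
x = −2 or x = −4, giving (−2, −12) and (−4, 4).
|(−2, −12) − (−4, 4)| = √((2)² + (−16)²) = 2√65.

2√65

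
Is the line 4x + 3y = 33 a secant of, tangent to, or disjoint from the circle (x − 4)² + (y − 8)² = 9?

secant

Substituting the line into the circle gives 25x² − 144x + 144 = 0.
Discriminant = (−144)² − 4·25·(144) = 6336 > 0.
Two real roots: the line is a secant.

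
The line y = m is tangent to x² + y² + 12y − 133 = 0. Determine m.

For a tangent, require d(centre, line) = r = 13.
|0·0 + 1·(−6) − m| / √1 = 13
|m − (−6)| = 13, so m = 7 or m = −19.

m = −19 or m = 7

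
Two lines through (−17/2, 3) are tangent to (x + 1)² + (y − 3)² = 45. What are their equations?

Let a tangent through (−17/2, 3) have slope m. Its distance from (−1, 3) must equal 3√5:
[m·(15/2) − (0)]² = 45(m² + 1)
m² − 4 = 0, so m = −2 or m = 2.
With m = −2: 2x + y = −14. With m = 2: 2x − y = −20.

2x + y = −14 and 2x − y = −20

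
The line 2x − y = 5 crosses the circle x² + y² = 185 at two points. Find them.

From the line, y = 2x − 5. Substituting:
5x² − 20x − 160 = 0  ⟹  x² − 4x − 32 = 0
x = 8 or x = −4, giving (8, 11) and (−4, −13).

(−4, −13) and (8, 11)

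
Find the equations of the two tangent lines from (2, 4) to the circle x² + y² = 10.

Let a tangent through (2, 4) have slope m. Its distance from (0, 0) must equal √10:
[m·(−2) − (−4)]² = 10(m² + 1)
3m² + 8m − 3 = 0, so m = 1/3 or m = −3.
With m = 1/3: x − 3y = −10. With m = −3: 3x + y = 10.

x − 3y = −10 and 3x + y = 10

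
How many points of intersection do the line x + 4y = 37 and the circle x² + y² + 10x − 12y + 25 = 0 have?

Substituting the line into the circle gives 17x² + 134x − 7 = 0.
Δ = 17956 − (−476) = 18432.
Two real roots: the line is a secant.

2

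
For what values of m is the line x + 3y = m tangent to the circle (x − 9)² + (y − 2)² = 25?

m = 15 ± 5√10

Tangency holds when the distance from the centre (9, 2) to the line equals the radius 5:
|1·9 + 3·2 − m| / √10 = 5
|m − (15)| = 5√10.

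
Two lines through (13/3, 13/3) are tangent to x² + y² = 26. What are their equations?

5x + y = 26 and x + 5y = 26

A line y − (13/3) = m(x − (13/3)) is tangent when its distance from (0, 0) is √26:
[m·(−13/3) − (−13/3)]² = 26(m² + 1)
5m² + 26m + 5 = 0, so m = −5 or m = −1/5.
Through (13/3, 13/3) these give 5x + y = 26 and x + 5y = 26.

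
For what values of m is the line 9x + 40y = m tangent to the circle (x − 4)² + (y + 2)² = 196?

m = −618 or m = 530

Tangency holds when the distance from the centre (4, −2) to the line equals the radius 14:
|9·4 + 40·(−2) − m| / √1681 = 14
|m − (−44)| = 14·41, so m = 530 or m = −618.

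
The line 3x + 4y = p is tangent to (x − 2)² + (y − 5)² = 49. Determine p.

For a tangent, require d(centre, line) = r = 7.
|3·2 + 4·5 − p| / √25 = 7
|p − (26)| = 7·5, so p = 61 or p = −9.

p = −9 or p = 61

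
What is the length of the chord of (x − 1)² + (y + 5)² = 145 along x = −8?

16

The line gives x = −8. Substituting into the circle:
y² + 10y − 39 = 0
y = 3 or y = −13, giving (−8, 3) and (−8, −13).
Chord length = distance between (−8, 3) and (−8, −13) = √256 = 16.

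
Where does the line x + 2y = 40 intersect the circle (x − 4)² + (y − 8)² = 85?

(6, 17) and (10, 15)

Substitute y = (40 − x)/2:
5x² − 80x + 300 = 0  ⟹  x² − 16x + 60 = 0
x = 10 or x = 6, giving (10, 15) and (6, 17).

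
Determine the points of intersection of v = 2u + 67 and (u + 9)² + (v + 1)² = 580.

From the line, v = 2u + 67. Substituting:
5u² + 290u + 4125 = 0  ⟹  u² + 58u + 825 = 0
u = −25 or u = −33, giving (−25, 17) and (−33, 1).

(−33, 1) and (−25, 17)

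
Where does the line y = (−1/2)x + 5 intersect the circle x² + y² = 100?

(−6, 8) and (10, 0)

Express y = (10 − x)/2 and substitute into the circle:
5x² − 20x − 300 = 0  ⟹  x² − 4x − 60 = 0
x = 10 or x = −6, giving (10, 0) and (−6, 8).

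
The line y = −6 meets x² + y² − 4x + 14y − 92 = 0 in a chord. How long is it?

Centre (2, −7), r² = 145. Perpendicular distance d from centre to line = |−1| / √1 = 1.
Half the chord is √(r² − d²) = √(144), so the full chord is 24.

24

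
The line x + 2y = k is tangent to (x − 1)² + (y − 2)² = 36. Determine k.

Tangency holds when the distance from the centre (1, 2) to the line equals the radius 6:
|1·1 + 2·2 − k| / √5 = 6
|k − (5)| = 6√5.

k = 5 ± 6√5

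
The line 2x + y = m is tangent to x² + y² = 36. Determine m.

Tangency holds when the distance from the centre (0, 0) to the line equals the radius 6:
|2·0 + 1·0 − m| / √5 = 6
|m| = 6√5.

m = ±6√5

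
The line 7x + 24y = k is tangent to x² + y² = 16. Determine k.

k = −100 or k = 100

Tangency holds when the distance from the centre (0, 0) to the line equals the radius 4:
|7·0 + 24·0 − k| / √625 = 4
|k| = 4·25, so k = 100 or k = −100.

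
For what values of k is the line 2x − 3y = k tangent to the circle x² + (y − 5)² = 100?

The line touches the circle iff its distance from (0, 5) is 10:
|2·0 − 3·5 − k| / √13 = 10
|k − (−15)| = 10√13.

k = −15 ± 10√13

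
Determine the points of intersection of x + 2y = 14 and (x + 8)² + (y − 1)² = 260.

(−16, 15) and (8, 3)

From the line, y = (14 − x)/2. Substituting:
5x² + 40x − 640 = 0  ⟹  x² + 8x − 128 = 0
x = 8 or x = −16, giving (8, 3) and (−16, 15).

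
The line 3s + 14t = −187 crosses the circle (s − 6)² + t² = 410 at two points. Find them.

Substitute t = (−187 − 3s)/14:
205s² − 1230s − 38335 = 0  ⟹  s² − 6s − 187 = 0
s = 17 or s = −11, giving (17, −17) and (−11, −11).

(−11, −11) and (17, −17)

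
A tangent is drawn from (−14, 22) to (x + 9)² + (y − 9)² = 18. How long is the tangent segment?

With centre O = (−9, 9), |OP|² = 194 and r² = 18.
By the tangent–radius right angle, tangent length = √(|PO|² − r²) = √176 = 4√11.

4√11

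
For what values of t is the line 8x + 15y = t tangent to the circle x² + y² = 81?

For a tangent, require d(centre, line) = r = 9.
|8·0 + 15·0 − t| / √289 = 9
|t| = 9·17, so t = 153 or t = −153.

t = −153 or t = 153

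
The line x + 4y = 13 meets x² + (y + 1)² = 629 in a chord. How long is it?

12√17

Centre (0, −1), r² = 629. Perpendicular distance d from centre to line = |−17| / √17 = 17/√17.
Chord = 2√(r² − d²) = 2·√(612) = 12√17.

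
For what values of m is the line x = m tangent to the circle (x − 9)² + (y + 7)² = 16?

For a tangent, require d(centre, line) = r = 4.
|1·9 + 0·(−7) − m| / √1 = 4
|m − (9)| = 4, so m = 13 or m = 5.

m = 5 or m = 13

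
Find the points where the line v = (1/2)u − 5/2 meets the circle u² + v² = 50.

(−5, −5) and (7, 1)

Express v = (−5 + u)/2 and substitute into the circle:
5u² − 10u − 175 = 0  ⟹  u² − 2u − 35 = 0
u = 7 or u = −5, giving (7, 1) and (−5, −5).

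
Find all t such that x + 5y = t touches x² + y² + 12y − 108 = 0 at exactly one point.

Tangency holds when the distance from the centre (0, −6) to the line equals the radius 12:
|1·0 + 5·(−6) − t| / √26 = 12
|t − (−30)| = 12√26.

t = −30 ± 12√26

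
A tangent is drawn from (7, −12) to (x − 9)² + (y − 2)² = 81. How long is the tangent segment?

Centre (9, 2), r² = 81. |PO|² = (−2)² + (−14)² = 200.
The tangent meets the radius at right angles, so tangent² = |PO|² − r² = 200 − 81 = 119.

√119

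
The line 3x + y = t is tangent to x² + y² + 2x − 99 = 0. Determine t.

t = −3 ± 10√10

The line touches the circle iff its distance from (−1, 0) is 10:
|3·(−1) + 1·0 − t| / √10 = 10
|t − (−3)| = 10√10.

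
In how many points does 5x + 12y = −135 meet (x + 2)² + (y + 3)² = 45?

d² = (5·(−2) + 12·(−3) − (−135))²/169 = 7921/169; r² = 45.
Since d² > r², the line lies outside the circle.

0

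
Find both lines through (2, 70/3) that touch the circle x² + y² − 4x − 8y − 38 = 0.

A line y − (70/3) = m(x − (2)) is tangent when its distance from (2, 4) is √58:
[m·(0) − (−58/3)]² = 58(m² + 1)
9m² − 49 = 0, so m = −7/3 or m = 7/3.
Through (2, 70/3) these give 7x + 3y = 84 and 7x − 3y = −56.

7x + 3y = 84 and 7x − 3y = −56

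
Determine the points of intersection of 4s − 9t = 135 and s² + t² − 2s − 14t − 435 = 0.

(0, −15) and (18, −7)

From the line, t = (−135 + 4s)/9. Substituting:
97s² − 1746s = 0  ⟹  s² − 18s = 0
s = 18 or s = 0, giving (18, −7) and (0, −15).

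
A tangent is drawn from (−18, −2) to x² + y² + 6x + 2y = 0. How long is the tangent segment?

6√6

With centre O = (−3, −1), |OP|² = 226 and r² = 10.
The tangent meets the radius at right angles, so tangent² = |PO|² − r² = 226 − 10 = 216.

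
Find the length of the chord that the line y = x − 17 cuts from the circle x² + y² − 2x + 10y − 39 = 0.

Centre (1, −5), r² = 65. Perpendicular distance d from centre to line = |−11| / √2 = 11/√2.
Chord = 2√(r² − d²) = 2·√(9/2) = 3√2.

3√2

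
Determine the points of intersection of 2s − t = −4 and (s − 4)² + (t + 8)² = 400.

Express t = 2s + 4 and substitute into the circle:
5s² + 40s − 240 = 0  ⟹  s² + 8s − 48 = 0
s = 4 or s = −12, giving (4, 12) and (−12, −20).

(−12, −20) and (4, 12)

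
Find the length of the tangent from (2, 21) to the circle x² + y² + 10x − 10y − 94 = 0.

√161

With centre O = (−5, 5), |OP|² = 305 and r² = 144.
The tangent meets the radius at right angles, so tangent² = |PO|² − r² = 305 − 144 = 161.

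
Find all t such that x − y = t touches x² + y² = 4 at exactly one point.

t = ±2√2

The line touches the circle iff its distance from (0, 0) is 2:
|1·0 − 1·0 − t| / √2 = 2
|t| = 2√2.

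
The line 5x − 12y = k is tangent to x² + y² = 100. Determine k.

For a tangent, require d(centre, line) = r = 10.
|5·0 − 12·0 − k| / √169 = 10
|k| = 10·13, so k = 130 or k = −130.

k = −130 or k = 130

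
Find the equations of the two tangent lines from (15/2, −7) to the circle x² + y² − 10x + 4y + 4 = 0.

4x − 3y = 51 and y = −7

A line y − (−7) = m(x − (15/2)) is tangent when its distance from (5, −2) is 5:
[m·(−5/2) − (5)]² = 25(m² + 1)
3m² − 4m = 0, so m = 4/3 or m = 0.
Through (15/2, −7) these give 4x − 3y = 51 and y = −7.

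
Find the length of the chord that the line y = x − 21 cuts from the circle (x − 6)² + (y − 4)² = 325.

17√2

Substitute y = x − 21:
2x² − 62x + 336 = 0  ⟹  x² − 31x + 168 = 0
x = 24 or x = 7, giving (24, 3) and (7, −14).
Chord length = distance between (24, 3) and (7, −14) = √578 = 17√2.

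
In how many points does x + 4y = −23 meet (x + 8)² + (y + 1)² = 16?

Centre (−8, −1), r² = 16. Distance² from centre to line = (11)²/17 = 121/17.
Since d² < r², the line cuts the circle twice.

2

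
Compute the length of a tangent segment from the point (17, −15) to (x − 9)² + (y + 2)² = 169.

Centre (9, −2), r² = 169. |PO|² = (8)² + (−13)² = 233.
The tangent meets the radius at right angles, so tangent² = |PO|² − r² = 233 − 169 = 64.

8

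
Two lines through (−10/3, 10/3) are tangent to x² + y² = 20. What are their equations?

2x − y = −10 and x − 2y = −10

Write the tangent as mx − y + (10/3 − m·(−10/3)) = 0 and set its distance from the centre to 2√5:
[m·(10/3) − (−10/3)]² = 20(m² + 1)
2m² − 5m + 2 = 0, so m = 2 or m = 1/2.
With m = 2: 2x − y = −10. With m = 1/2: x − 2y = −10.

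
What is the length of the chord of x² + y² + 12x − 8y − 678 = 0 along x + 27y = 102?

2√730

Centre (−6, 4), r² = 730. Perpendicular distance d from centre to line = |0| / √730 = 0/√730.
Half the chord is √(r² − d²) = √(730), so the full chord is 2√730.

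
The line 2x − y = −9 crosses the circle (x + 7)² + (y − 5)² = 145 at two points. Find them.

(−8, −7) and (2, 13)

From the line, y = 2x + 9. Substituting:
5x² + 30x − 80 = 0  ⟹  x² + 6x − 16 = 0
x = 2 or x = −8, giving (2, 13) and (−8, −7).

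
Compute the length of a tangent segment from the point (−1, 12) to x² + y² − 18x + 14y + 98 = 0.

√429

Centre (9, −7), r² = 32. |PO|² = (−10)² + (19)² = 461.
Power of the point: PT² = |PO|² − r² = 429, so PT = √429.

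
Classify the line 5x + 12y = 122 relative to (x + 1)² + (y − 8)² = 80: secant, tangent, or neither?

secant

Centre (−1, 8), r² = 80. Distance² from centre to line = (−31)²/169 = 961/169.
Since d² < r², the line cuts the circle twice.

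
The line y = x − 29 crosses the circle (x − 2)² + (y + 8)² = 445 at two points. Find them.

Substitute y = x − 29:
2x² − 46x = 0  ⟹  x² − 23x = 0
x = 23 or x = 0, giving (23, −6) and (0, −29).

(0, −29) and (23, −6)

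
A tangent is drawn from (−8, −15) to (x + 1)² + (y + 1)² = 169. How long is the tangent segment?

2√19

The centre is (−1, −1) and r = 13. The square of the distance from P to the centre is 49 + 196 = 245.
The tangent meets the radius at right angles, so tangent² = |PO|² − r² = 245 − 169 = 76.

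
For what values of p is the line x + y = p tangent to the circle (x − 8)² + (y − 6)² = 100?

Tangency holds when the distance from the centre (8, 6) to the line equals the radius 10:
|1·8 + 1·6 − p| / √2 = 10
|p − (14)| = 10√2.

p = 14 ± 10√2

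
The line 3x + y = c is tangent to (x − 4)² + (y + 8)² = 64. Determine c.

The line touches the circle iff its distance from (4, −8) is 8:
|3·4 + 1·(−8) − c| / √10 = 8
|c − (4)| = 8√10.

c = 4 ± 8√10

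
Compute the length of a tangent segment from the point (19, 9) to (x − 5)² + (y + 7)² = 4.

The centre is (5, −7) and r = 2. The square of the distance from P to the centre is 196 + 256 = 452.
By the tangent–radius right angle, tangent length = √(|PO|² − r²) = √448 = 8√7.

8√7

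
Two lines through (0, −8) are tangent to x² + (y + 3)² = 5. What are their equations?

Let a tangent through (0, −8) have slope m. Its distance from (0, −3) must equal √5:
(0m − (5))² = 5(m² + 1)
m² − 4 = 0, so m = −2 or m = 2.
Through (0, −8) these give 2x + y = −8 and 2x − y = 8.

2x + y = −8 and 2x − y = 8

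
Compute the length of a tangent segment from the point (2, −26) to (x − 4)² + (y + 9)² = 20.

Centre (4, −9), r² = 20. |PO|² = (−2)² + (−17)² = 293.
By the tangent–radius right angle, tangent length = √(|PO|² − r²) = √273.

√273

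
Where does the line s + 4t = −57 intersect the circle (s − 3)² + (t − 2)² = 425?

Express t = (−57 − s)/4 and substitute into the circle:
17s² + 34s − 2431 = 0  ⟹  s² + 2s − 143 = 0
s = 11 or s = −13, giving (11, −17) and (−13, −11).

(−13, −11) and (11, −17)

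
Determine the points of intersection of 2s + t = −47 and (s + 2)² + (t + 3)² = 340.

(−20, −7) and (−16, −15)

From the line, t = −2s − 47. Substituting:
5s² + 180s + 1600 = 0  ⟹  s² + 36s + 320 = 0
s = −16 or s = −20, giving (−16, −15) and (−20, −7).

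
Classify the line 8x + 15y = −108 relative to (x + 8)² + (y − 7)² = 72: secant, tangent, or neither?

Substituting the line into the circle gives 289x² + 7008x + 43569 = 0.
Discriminant = (7008)² − 4·289·(43569) = −1253700 < 0.
No real roots: the line does not meet the circle.

neither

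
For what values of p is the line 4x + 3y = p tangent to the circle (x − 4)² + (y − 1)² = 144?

The line touches the circle iff its distance from (4, 1) is 12:
|4·4 + 3·1 − p| / √25 = 12
|p − (19)| = 12·5, so p = 79 or p = −41.

p = −41 or p = 79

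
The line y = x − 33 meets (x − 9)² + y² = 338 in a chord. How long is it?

10√2

The distance from (9, 0) to the line is 24/√2, and r² = 338.
Chord = 2√(r² − d²) = 2·√(50) = 10√2.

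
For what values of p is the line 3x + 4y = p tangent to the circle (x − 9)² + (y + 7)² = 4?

Tangency holds when the distance from the centre (9, −7) to the line equals the radius 2:
|3·9 + 4·(−7) − p| / √25 = 2
|p − (−1)| = 2·5, so p = 9 or p = −11.

p = −11 or p = 9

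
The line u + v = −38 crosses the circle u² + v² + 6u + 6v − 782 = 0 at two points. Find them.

(−31, −7) and (−7, −31)

Substitute v = −u − 38:
2u² + 76u + 434 = 0  ⟹  u² + 38u + 217 = 0
u = −7 or u = −31, giving (−7, −31) and (−31, −7).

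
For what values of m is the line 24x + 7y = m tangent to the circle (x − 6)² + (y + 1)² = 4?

m = 87 or m = 187

Tangency holds when the distance from the centre (6, −1) to the line equals the radius 2:
|24·6 + 7·(−1) − m| / √625 = 2
|m − (137)| = 2·25, so m = 187 or m = 87.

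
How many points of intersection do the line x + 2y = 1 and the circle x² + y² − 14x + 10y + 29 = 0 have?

Centre (7, −5), r² = 45. Distance² from centre to line = (−4)²/5 = 16/5.
Since d² < r², the line cuts the circle twice.

2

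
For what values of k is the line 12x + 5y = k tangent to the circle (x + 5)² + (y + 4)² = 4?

k = −106 or k = −54

Tangency holds when the distance from the centre (−5, −4) to the line equals the radius 2:
|12·(−5) + 5·(−4) − k| / √169 = 2
|k − (−80)| = 2·13, so k = −54 or k = −106.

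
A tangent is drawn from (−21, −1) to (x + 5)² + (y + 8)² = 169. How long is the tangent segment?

Centre (−5, −8), r² = 169. |PO|² = (−16)² + (7)² = 305.
Power of the point: PT² = |PO|² − r² = 136, so PT = 2√34.

2√34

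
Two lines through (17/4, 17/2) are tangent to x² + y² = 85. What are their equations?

A line y − (17/2) = m(x − (17/4)) is tangent when its distance from (0, 0) is √85:
[m·(−17/4) − (−17/2)]² = 85(m² + 1)
63m² + 68m + 12 = 0, so m = −6/7 or m = −2/9.
With m = −6/7: 6x + 7y = 85. With m = −2/9: 2x + 9y = 85.

6x + 7y = 85 and 2x + 9y = 85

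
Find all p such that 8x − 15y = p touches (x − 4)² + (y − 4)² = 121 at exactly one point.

For a tangent, require d(centre, line) = r = 11.
|8·4 − 15·4 − p| / √289 = 11
|p − (−28)| = 11·17, so p = 159 or p = −215.

p = −215 or p = 159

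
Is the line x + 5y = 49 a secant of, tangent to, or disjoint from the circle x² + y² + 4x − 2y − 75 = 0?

disjoint

d² = (1·(−2) + 5·1 − (49))²/26 = 1058/13; r² = 80.
Since d² > r², the line lies outside the circle.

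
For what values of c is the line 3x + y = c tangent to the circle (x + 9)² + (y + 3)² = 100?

c = −30 ± 10√10

Tangency holds when the distance from the centre (−9, −3) to the line equals the radius 10:
|3·(−9) + 1·(−3) − c| / √10 = 10
|c − (−30)| = 10√10.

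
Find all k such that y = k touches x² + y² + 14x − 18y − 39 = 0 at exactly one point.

The line touches the circle iff its distance from (−7, 9) is 13:
|0·(−7) + 1·9 − k| / √1 = 13
|k − (9)| = 13, so k = 22 or k = −4.

k = −4 or k = 22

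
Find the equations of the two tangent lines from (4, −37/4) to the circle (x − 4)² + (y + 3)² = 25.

3x − 4y = 49 and 3x + 4y = −25

Let a tangent through (4, −37/4) have slope m. Its distance from (4, −3) must equal 5:
(0m − (25/4))² = 25(m² + 1)
16m² − 9 = 0, so m = 3/4 or m = −3/4.
With m = 3/4: 3x − 4y = 49. With m = −3/4: 3x + 4y = −25.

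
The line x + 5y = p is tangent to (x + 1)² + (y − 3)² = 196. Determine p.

Tangency holds when the distance from the centre (−1, 3) to the line equals the radius 14:
|1·(−1) + 5·3 − p| / √26 = 14
|p − (14)| = 14√26.

p = 14 ± 14√26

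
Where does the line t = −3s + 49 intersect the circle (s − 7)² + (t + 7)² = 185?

(15, 4) and (20, −11)

Express t = −3s + 49 and substitute into the circle:
10s² − 350s + 3000 = 0  ⟹  s² − 35s + 300 = 0
s = 20 or s = 15, giving (20, −11) and (15, 4).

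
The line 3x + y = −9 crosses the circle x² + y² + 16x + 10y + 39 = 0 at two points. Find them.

(−3, 0) and (−1, −6)

Express y = −3x − 9 and substitute into the circle:
10x² + 40x + 30 = 0  ⟹  x² + 4x + 3 = 0
x = −1 or x = −3, giving (−1, −6) and (−3, 0).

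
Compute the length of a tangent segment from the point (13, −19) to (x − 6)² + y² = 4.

√406

Centre (6, 0), r² = 4. |PO|² = (7)² + (−19)² = 410.
Power of the point: PT² = |PO|² − r² = 406, so PT = √406.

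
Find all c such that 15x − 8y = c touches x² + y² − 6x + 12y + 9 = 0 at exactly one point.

For a tangent, require d(centre, line) = r = 6.
|15·3 − 8·(−6) − c| / √289 = 6
|c − (93)| = 6·17, so c = 195 or c = −9.

c = −9 or c = 195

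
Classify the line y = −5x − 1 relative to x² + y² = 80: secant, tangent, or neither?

secant

Substituting the line into the circle gives 26x² + 10x − 79 = 0.
Discriminant = (10)² − 4·26·(−79) = 8316 > 0.
Two real roots: the line is a secant.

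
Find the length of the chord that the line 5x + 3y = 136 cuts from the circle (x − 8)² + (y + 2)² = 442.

The distance from (8, −2) to the line is 102/√34, and r² = 442.
Half the chord is √(r² − d²) = √(136), so the full chord is 4√34.

4√34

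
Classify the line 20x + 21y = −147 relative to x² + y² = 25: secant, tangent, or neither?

neither

Substituting the line into the circle gives 841x² + 5880x + 10584 = 0.
Discriminant = (5880)² − 4·841·(10584) = −1030176 < 0.
No real roots: the line does not meet the circle.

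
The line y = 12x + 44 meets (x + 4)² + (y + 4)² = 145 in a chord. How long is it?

2√145

The distance from (−4, −4) to the line is 0/√145, and r² = 145.
Half the chord is √(r² − d²) = √(145), so the full chord is 2√145.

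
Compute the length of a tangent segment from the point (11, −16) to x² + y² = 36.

√341

The centre is (0, 0) and r = 6. The square of the distance from P to the centre is 121 + 256 = 377.
By the tangent–radius right angle, tangent length = √(|PO|² − r²) = √341.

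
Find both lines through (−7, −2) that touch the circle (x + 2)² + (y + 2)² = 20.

2x − y = −12 and 2x + y = −16

A line y − (−2) = m(x − (−7)) is tangent when its distance from (−2, −2) is 2√5:
[m·(5) − (0)]² = 20(m² + 1)
m² − 4 = 0, so m = 2 or m = −2.
Through (−7, −2) these give 2x − y = −12 and 2x + y = −16.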